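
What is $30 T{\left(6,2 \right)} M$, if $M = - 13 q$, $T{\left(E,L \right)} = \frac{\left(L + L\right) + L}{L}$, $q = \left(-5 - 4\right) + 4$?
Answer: $5850$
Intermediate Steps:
$q = -5$ ($q = -9 + 4 = -5$)
$T{\left(E,L \right)} = 3$ ($T{\left(E,L \right)} = \frac{2 L + L}{L} = \frac{3 L}{L} = 3$)
$M = 65$ ($M = \left(-13\right) \left(-5\right) = 65$)
$30 T{\left(6,2 \right)} M = 30 \cdot 3 \cdot 65 = 90 \cdot 65 = 5850$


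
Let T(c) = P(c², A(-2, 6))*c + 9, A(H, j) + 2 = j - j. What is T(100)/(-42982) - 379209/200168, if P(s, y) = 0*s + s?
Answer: -108234481375/4301810488 ≈ -25.160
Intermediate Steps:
A(H, j) = -2 (A(H, j) = -2 + (j - j) = -2 + 0 = -2)
P(s, y) = s (P(s, y) = 0 + s = s)
T(c) = 9 + c³ (T(c) = c²*c + 9 = c³ + 9 = 9 + c³)
T(100)/(-42982) - 379209/200168 = (9 + 100³)/(-42982) - 379209/200168 = (9 + 1000000)*(-1/42982) - 379209*1/200168 = 1000009*(-1/42982) - 379209/200168 = -1000009/42982 - 379209/200168 = -108234481375/4301810488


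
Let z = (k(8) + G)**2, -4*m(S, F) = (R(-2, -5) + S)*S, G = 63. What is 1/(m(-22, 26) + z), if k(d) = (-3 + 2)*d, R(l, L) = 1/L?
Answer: 10/29029 ≈ 0.00034448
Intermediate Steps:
k(d) = -d
m(S, F) = -S*(-1/5 + S)/4 (m(S, F) = -(1/(-5) + S)*S/4 = -(-1/5 + S)*S/4 = -S*(-1/5 + S)/4)
z = 3025 (z = (-1*8 + 63)**2 = (-8 + 63)**2 = 55**2 = 3025)
1/(m(-22, 26) + z) = 1/((1/20)*(-22)*(1 - 5*(-22)) + 3025) = 1/((1/20)*(-22)*(1 + 110) + 3025) = 1/((1/20)*(-22)*111 + 3025) = 1/(-1221/10 + 3025) = 1/(29029/10) = 10/29029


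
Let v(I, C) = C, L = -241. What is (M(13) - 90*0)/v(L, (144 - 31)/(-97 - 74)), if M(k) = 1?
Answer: -171/113 ≈ -1.5133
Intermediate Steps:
(M(13) - 90*0)/v(L, (144 - 31)/(-97 - 74)) = (1 - 90*0)/(((144 - 31)/(-97 - 74))) = (1 + 0)/((113/(-171))) = 1/(113*(-1/171)) = 1/(-113/171) = 1*(-171/113) = -171/113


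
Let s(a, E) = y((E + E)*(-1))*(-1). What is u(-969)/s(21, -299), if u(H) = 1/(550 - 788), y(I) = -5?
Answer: -1/1190 ≈ -0.00084034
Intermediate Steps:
u(H) = -1/238 (u(H) = 1/(-238) = -1/238)
s(a, E) = 5 (s(a, E) = -5*(-1) = 5)
u(-969)/s(21, -299) = -1/238/5 = -1/238*⅕ = -1/1190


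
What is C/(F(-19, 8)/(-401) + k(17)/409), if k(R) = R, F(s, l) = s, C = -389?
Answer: -63799501/14588 ≈ -4373.4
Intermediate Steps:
C/(F(-19, 8)/(-401) + k(17)/409) = -389/(-19/(-401) + 17/409) = -389/(-19*(-1/401) + 17*(1/409)) = -389/(19/401 + 17/409) = -389/14588/164009 = -389*164009/14588 = -63799501/14588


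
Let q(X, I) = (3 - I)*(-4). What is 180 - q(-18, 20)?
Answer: 112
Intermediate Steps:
q(X, I) = -12 + 4*I
180 - q(-18, 20) = 180 - (-12 + 4*20) = 180 - (-12 + 80) = 180 - 1*68 = 180 - 68 = 112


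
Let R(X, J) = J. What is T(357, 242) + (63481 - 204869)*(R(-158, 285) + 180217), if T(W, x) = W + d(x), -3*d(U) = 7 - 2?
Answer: -76562449262/3 ≈ -2.5521e+10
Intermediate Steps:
d(U) = -5/3 (d(U) = -(7 - 2)/3 = -⅓*5 = -5/3)
T(W, x) = -5/3 + W (T(W, x) = W - 5/3 = -5/3 + W)
T(357, 242) + (63481 - 204869)*(R(-158, 285) + 180217) = (-5/3 + 357) + (63481 - 204869)*(285 + 180217) = 1066/3 - 141388*180502 = 1066/3 - 25520816776 = -76562449262/3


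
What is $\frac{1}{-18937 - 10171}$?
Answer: $- \frac{1}{29108} \approx -3.4355 \cdot 10^{-5}$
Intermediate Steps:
$\frac{1}{-18937 - 10171} = \frac{1}{-29108} = - \frac{1}{29108}$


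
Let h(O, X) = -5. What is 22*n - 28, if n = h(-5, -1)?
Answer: -138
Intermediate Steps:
n = -5
22*n - 28 = 22*(-5) - 28 = -110 - 28 = -138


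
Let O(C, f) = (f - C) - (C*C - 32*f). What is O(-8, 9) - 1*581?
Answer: -340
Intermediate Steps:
O(C, f) = -C - C² + 33*f (O(C, f) = (f - C) - (C² - 32*f) = (f - C) + (-C² + 32*f) = -C - C² + 33*f)
O(-8, 9) - 1*581 = (-1*(-8) - 1*(-8)² + 33*9) - 1*581 = (8 - 1*64 + 297) - 581 = (8 - 64 + 297) - 581 = 241 - 581 = -340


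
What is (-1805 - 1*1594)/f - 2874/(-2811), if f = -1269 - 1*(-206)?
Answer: 4203217/996031 ≈ 4.2200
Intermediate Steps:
f = -1063 (f = -1269 + 206 = -1063)
(-1805 - 1*1594)/f - 2874/(-2811) = (-1805 - 1*1594)/(-1063) - 2874/(-2811) = (-1805 - 1594)*(-1/1063) - 2874*(-1/2811) = -3399*(-1/1063) + 958/937 = 3399/1063 + 958/937 = 4203217/996031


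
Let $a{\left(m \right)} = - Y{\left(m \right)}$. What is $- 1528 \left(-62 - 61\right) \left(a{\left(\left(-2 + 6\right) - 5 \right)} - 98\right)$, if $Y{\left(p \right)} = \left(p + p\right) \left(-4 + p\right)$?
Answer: $-20297952$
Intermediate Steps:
$Y{\left(p \right)} = 2 p \left(-4 + p\right)$
$a{\left(m \right)} = - 2 m \left(-4 + m\right)$
$- 1528 \left(-62 - 61\right) \left(a{\left(\left(-2 + 6\right) - 5 \right)} - 98\right) = - 1528 \left(-62 - 61\right) \left(2 \left(\left(-2 + 6\right) - 5\right) \left(4 - \left(\left(-2 + 6\right) - 5\right)\right) - 98\right) = - 1528 \left(- 123 \left(2 \left(4 - 5\right) \left(4 - \left(4 - 5\right)\right) - 98\right)\right) = - 1528 \left(- 123 \left(2 \left(-1\right) \left(4 - -1\right) - 98\right)\right) = - 1528 \left(- 123 \left(2 \left(-1\right) \left(4 + 1\right) - 98\right)\right) = - 1528 \left(- 123 \left(2 \left(-1\right) 5 - 98\right)\right) = - 1528 \left(- 123 \left(-10 - 98\right)\right) = - 1528 \left(\left(-123\right) \left(-108\right)\right) = \left(-1528\right) 13284 = -20297952$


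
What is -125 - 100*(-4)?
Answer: 275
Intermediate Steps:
-125 - 100*(-4) = -125 + 400 = 275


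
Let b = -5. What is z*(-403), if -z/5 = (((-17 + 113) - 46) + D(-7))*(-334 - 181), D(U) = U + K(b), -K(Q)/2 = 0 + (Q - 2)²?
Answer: 57074875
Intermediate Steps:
K(Q) = -2*(-2 + Q)² (K(Q) = -2*(0 + (Q - 2)²) = -2*(0 + (-2 + Q)²) = -2*(-2 + Q)²)
D(U) = -98 + U (D(U) = U - 2*(-2 - 5)² = U - 2*(-7)² = U - 2*49 = U - 98 = -98 + U)
z = -141625 (z = -5*(((-17 + 113) - 46) + (-98 - 7))*(-334 - 181) = -5*((96 - 46) - 105)*(-515) = -5*(50 - 105)*(-515) = -(-275)*(-515) = -5*28325 = -141625)
z*(-403) = -141625*(-403) = 57074875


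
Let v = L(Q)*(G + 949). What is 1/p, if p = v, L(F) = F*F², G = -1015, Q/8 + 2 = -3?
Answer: 1/4224000 ≈ 2.3674e-7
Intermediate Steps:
Q = -40 (Q = -16 + 8*(-3) = -16 - 24 = -40)
L(F) = F³
v = 4224000 (v = (-40)³*(-1015 + 949) = -64000*(-66) = 4224000)
p = 4224000
1/p = 1/4224000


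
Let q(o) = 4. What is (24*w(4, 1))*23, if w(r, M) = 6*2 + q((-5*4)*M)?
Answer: 8832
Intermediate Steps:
w(r, M) = 16 (w(r, M) = 6*2 + 4 = 12 + 4 = 16)
(24*w(4, 1))*23 = (24*16)*23 = 384*23 = 8832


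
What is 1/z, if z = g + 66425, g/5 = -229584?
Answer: -1/1081495 ≈ -9.2465e-7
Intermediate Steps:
g = -1147920 (g = 5*(-229584) = -1147920)
z = -1081495 (z = -1147920 + 66425 = -1081495)
1/z = 1/(-1081495) = -1/1081495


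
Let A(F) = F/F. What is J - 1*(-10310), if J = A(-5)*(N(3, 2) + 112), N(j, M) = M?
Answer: 10424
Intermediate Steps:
A(F) = 1
J = 114 (J = 1*(2 + 112) = 1*114 = 114)
J - 1*(-10310) = 114 - 1*(-10310) = 114 + 10310 = 10424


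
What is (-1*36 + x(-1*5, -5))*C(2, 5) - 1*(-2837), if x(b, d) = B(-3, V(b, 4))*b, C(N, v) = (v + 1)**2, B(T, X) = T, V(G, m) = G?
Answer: 2081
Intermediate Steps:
C(N, v) = (1 + v)**2
x(b, d) = -3*b
(-1*36 + x(-1*5, -5))*C(2, 5) - 1*(-2837) = (-1*36 - (-3)*5)*(1 + 5)**2 - 1*(-2837) = (-36 - 3*(-5))*6**2 + 2837 = (-36 + 15)*36 + 2837 = -21*36 + 2837 = -756 + 2837 = 2081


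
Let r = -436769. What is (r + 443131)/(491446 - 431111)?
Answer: 6362/60335 ≈ 0.10544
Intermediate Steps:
(r + 443131)/(491446 - 431111) = (-436769 + 443131)/(491446 - 431111) = 6362/60335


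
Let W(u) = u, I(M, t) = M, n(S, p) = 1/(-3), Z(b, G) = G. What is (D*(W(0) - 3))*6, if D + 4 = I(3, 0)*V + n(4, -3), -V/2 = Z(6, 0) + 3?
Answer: 402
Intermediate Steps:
n(S, p) = -1/3
V = -6 (V = -2*(0 + 3) = -2*3 = -6)
D = -67/3 (D = -4 + (3*(-6) - 1/3) = -4 + (-18 - 1/3) = -4 - 55/3 = -67/3 ≈ -22.333)
(D*(W(0) - 3))*6 = -67*(0 - 3)/3*6 = -67/3*(-3)*6 = 67*6 = 402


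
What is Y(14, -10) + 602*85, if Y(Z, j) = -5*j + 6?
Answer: 51226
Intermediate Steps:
Y(Z, j) = 6 - 5*j
Y(14, -10) + 602*85 = (6 - 5*(-10)) + 602*85 = (6 + 50) + 51170 = 56 + 51170 = 51226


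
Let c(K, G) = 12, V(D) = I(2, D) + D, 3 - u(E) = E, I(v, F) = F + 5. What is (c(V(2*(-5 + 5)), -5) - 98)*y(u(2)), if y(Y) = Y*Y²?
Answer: -86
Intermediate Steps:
I(v, F) = 5 + F
u(E) = 3 - E
V(D) = 5 + 2*D (V(D) = (5 + D) + D = 5 + 2*D)
y(Y) = Y³
(c(V(2*(-5 + 5)), -5) - 98)*y(u(2)) = (12 - 98)*(3 - 1*2)³ = -86*(3 - 2)³ = -86*1³ = -86*1 = -86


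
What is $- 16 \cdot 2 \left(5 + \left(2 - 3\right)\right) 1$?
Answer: $-128$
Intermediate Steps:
$- 16 \cdot 2 \left(5 + \left(2 - 3\right)\right) 1 = - 32 \left(5 - 1\right) 1 = - 32 \cdot 4 \cdot 1 = - 32 \cdot 4 = \left(-1\right) 128 = -128$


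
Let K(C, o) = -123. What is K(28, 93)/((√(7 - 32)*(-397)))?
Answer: -123*I/1985 ≈ -0.061965*I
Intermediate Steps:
K(28, 93)/((√(7 - 32)*(-397))) = -123*(-1/(397*√(7 - 32))) = -123*I/1985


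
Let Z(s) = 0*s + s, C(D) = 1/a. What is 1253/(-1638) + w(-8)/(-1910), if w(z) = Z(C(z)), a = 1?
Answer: -85531/111735 ≈ -0.76548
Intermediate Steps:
C(D) = 1 (C(D) = 1/1 = 1)
Z(s) = s (Z(s) = 0 + s = s)
w(z) = 1
1253/(-1638) + w(-8)/(-1910) = 1253/(-1638) + 1/(-1910) = 1253*(-1/1638) + 1*(-1/1910) = -179/234 - 1/1910 = -85531/111735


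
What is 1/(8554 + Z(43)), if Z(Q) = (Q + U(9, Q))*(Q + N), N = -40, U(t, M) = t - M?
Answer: 1/8581 ≈ 0.00011654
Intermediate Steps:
Z(Q) = -360 + 9*Q (Z(Q) = (Q + (9 - Q))*(Q - 40) = 9*(-40 + Q) = -360 + 9*Q)
1/(8554 + Z(43)) = 1/(8554 + (-360 + 9*43)) = 1/(8554 + (-360 + 387)) = 1/(8554 + 27) = 1/8581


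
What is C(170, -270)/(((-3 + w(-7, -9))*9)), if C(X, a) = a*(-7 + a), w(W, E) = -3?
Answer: -1385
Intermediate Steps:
C(170, -270)/(((-3 + w(-7, -9))*9)) = (-270*(-7 - 270))/(((-3 - 3)*9)) = (-270*(-277))/((-6*9)) = 74790/(-54) = 74790*(-1/54) = -1385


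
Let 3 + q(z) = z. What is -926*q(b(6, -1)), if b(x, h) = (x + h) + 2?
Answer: -3704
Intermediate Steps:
b(x, h) = 2 + h + x (b(x, h) = (h + x) + 2 = 2 + h + x)
q(z) = -3 + z
-926*q(b(6, -1)) = -926*(-3 + (2 - 1 + 6)) = -926*(-3 + 7) = -926*4 = -3704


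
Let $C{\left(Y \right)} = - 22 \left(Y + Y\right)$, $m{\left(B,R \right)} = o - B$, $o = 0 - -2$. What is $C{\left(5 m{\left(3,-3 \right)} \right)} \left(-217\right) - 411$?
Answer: $-48151$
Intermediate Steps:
$o = 2$ ($o = 0 + 2 = 2$)
$m{\left(B,R \right)} = 2 - B$
$C{\left(Y \right)} = - 44 Y$ ($C{\left(Y \right)} = - 22 \cdot 2 Y = - 44 Y$)
$C{\left(5 m{\left(3,-3 \right)} \right)} \left(-217\right) - 411 = - 44 \cdot 5 \left(2 - 3\right) \left(-217\right) - 411 = - 44 \cdot 5 \left(-1\right) \left(-217\right) - 411 = \left(-44\right) \left(-5\right) \left(-217\right) - 411 = 220 \left(-217\right) - 411 = -47740 - 411 = -48151$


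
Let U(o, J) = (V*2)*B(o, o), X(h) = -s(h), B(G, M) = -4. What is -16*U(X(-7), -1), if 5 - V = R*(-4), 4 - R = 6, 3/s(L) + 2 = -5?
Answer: -384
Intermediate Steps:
s(L) = -3/7 (s(L) = 3/(-2 - 5) = 3/(-7) = 3*(-⅐) = -3/7)
R = -2 (R = 4 - 1*6 = 4 - 6 = -2)
V = -3 (V = 5 - (-2)*(-4) = 5 - 1*8 = 5 - 8 = -3)
X(h) = 3/7 (X(h) = -1*(-3/7) = 3/7)
U(o, J) = 24 (U(o, J) = -3*2*(-4) = -6*(-4) = 24)
-16*U(X(-7), -1) = -16*24 = -384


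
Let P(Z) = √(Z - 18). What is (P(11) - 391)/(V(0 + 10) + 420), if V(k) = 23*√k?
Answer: -16422/17111 + 8993*√10/171110 - 23*I*√70/171110 + 42*I*√7/17111 ≈ -0.79353 + 0.0053696*I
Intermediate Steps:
P(Z) = √(-18 + Z)
(P(11) - 391)/(V(0 + 10) + 420) = (√(-18 + 11) - 391)/(23*√(0 + 10) + 420) = (√(-7) - 391)/(23*√10 + 420) = (I*√7 - 391)/(420 + 23*√10) = (-391 + I*√7)/(420 + 23*√10)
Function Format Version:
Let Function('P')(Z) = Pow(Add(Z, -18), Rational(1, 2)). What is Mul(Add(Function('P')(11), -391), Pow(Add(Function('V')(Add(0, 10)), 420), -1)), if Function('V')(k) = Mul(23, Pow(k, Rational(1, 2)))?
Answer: Add(Rational(-16422, 17111), Mul(Rational(8993, 171110), Pow(10, Rational(1, 2))), Mul(Rational(-23, 171110), I, Pow(70, Rational(1, 2))), Mul(Rational(42, 17111), I, Pow(7, Rational(1, 2)))) ≈ Add(-0.79353, Mul(0.0053696, I))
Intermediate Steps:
Function('P')(Z) = Pow(Add(-18, Z), Rational(1, 2))
Mul(Add(Function('P')(11), -391), Pow(Add(Function('V')(Add(0, 10)), 420), -1)) = Mul(Add(Pow(Add(-18, 11), Rational(1, 2)), -391), Pow(Add(Mul(23, Pow(Add(0, 10), Rational(1, 2))), 420), -1)) = Mul(Add(Pow(-7, Rational(1, 2)), -391), Pow(Add(Mul(23, Pow(10, Rational(1, 2))), 420), -1)) = Mul(Add(Mul(I, Pow(7, Rational(1, 2))), -391), Pow(Add(420, Mul(23, Pow(10, Rational(1, 2)))), -1)) = Mul(Add(-391, Mul(I, Pow(7, Rational(1, 2)))), Pow(Add(420, Mul(23, Pow(10, Rational(1, 2)))), -1)) = Mul(Pow(Add(420, Mul(23, Pow(10, Rational(1, 2)))), -1), Add(-391, Mul(I, Pow(7, Rational(1, 2)))))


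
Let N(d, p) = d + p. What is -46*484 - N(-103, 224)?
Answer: -22385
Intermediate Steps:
-46*484 - N(-103, 224) = -46*484 - (-103 + 224) = -22264 - 1*121 = -22264 - 121 = -22385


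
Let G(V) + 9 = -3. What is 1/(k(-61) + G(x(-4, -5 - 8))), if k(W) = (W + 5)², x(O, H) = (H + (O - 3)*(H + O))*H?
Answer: 1/3124 ≈ 0.00032010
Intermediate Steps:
x(O, H) = H*(H + (-3 + O)*(H + O)) (x(O, H) = (H + (-3 + O)*(H + O))*H = H*(H + (-3 + O)*(H + O)))
G(V) = -12 (G(V) = -9 - 3 = -12)
k(W) = (5 + W)²
1/(k(-61) + G(x(-4, -5 - 8))) = 1/((5 - 61)² - 12) = 1/((-56)² - 12) = 1/(3136 - 12) = 1/3124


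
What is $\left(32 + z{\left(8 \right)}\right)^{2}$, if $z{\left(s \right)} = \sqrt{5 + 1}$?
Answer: $\left(32 + \sqrt{6}\right)^{2} \approx 1186.8$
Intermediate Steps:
$z{\left(s \right)} = \sqrt{6}$
$\left(32 + z{\left(8 \right)}\right)^{2} = \left(32 + \sqrt{6}\right)^{2}$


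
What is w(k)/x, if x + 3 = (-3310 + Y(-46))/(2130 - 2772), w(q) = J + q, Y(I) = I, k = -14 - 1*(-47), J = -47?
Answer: -4494/715 ≈ -6.2853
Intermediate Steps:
k = 33 (k = -14 + 47 = 33)
w(q) = -47 + q
x = 715/321 (x = -3 + (-3310 - 46)/(2130 - 2772) = -3 - 3356/(-642) = -3 - 3356*(-1/642) = -3 + 1678/321 = 715/321 ≈ 2.2274)
w(k)/x = (-47 + 33)/(715/321) = -14*321/715 = -4494/715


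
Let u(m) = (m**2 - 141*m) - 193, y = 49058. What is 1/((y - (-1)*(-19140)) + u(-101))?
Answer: 1/54167 ≈ 1.8461e-5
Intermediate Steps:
u(m) = -193 + m**2 - 141*m
1/((y - (-1)*(-19140)) + u(-101)) = 1/((49058 - (-1)*(-19140)) + (-193 + (-101)**2 - 141*(-101))) = 1/((49058 - 1*19140) + (-193 + 10201 + 14241)) = 1/((49058 - 19140) + 24249) = 1/(29918 + 24249) = 1/54167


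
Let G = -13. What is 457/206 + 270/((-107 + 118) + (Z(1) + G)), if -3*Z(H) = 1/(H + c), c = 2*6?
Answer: -2133077/16274 ≈ -131.07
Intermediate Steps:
c = 12
Z(H) = -1/(3*(12 + H)) (Z(H) = -1/(3*(H + 12)) = -1/(3*(12 + H)))
457/206 + 270/((-107 + 118) + (Z(1) + G)) = 457/206 + 270/((-107 + 118) + (-1/(36 + 3*1) - 13)) = 457*(1/206) + 270/(11 + (-1/(36 + 3) - 13)) = 457/206 + 270/(11 + (-1/39 - 13)) = 457/206 + 270/(11 - 508/39) = 457/206 + 270/(-79/39) = 457/206 + 270*(-39/79) = 457/206 - 10530/79 = -2133077/16274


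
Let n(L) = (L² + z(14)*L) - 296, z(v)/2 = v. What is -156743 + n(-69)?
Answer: -154210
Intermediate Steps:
z(v) = 2*v
n(L) = -296 + L² + 28*L (n(L) = (L² + (2*14)*L) - 296 = (L² + 28*L) - 296 = -296 + L² + 28*L)
-156743 + n(-69) = -156743 + (-296 + (-69)² + 28*(-69)) = -156743 + (-296 + 4761 - 1932) = -156743 + 2533 = -154210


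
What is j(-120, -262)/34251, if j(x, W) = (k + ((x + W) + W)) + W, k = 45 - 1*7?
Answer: -124/4893 ≈ -0.025342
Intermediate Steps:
k = 38 (k = 45 - 7 = 38)
j(x, W) = 38 + x + 3*W (j(x, W) = (38 + ((x + W) + W)) + W = (38 + ((W + x) + W)) + W = (38 + (x + 2*W)) + W = (38 + x + 2*W) + W = 38 + x + 3*W)
j(-120, -262)/34251 = (38 - 120 + 3*(-262))/34251 = (38 - 120 - 786)*(1/34251) = -868*1/34251 = -124/4893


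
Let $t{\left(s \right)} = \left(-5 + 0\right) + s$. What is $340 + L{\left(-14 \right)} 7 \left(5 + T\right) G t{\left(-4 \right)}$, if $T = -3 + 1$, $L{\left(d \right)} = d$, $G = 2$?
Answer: $5632$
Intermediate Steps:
$t{\left(s \right)} = -5 + s$
$T = -2$
$340 + L{\left(-14 \right)} 7 \left(5 + T\right) G t{\left(-4 \right)} = 340 - 14 \cdot 7 \left(5 - 2\right) 2 \left(-5 - 4\right) = 340 - 14 \cdot 7 \cdot 3 \cdot 2 \left(-9\right) = 340 - 14 \cdot 7 \cdot 6 \left(-9\right) = 340 - 14 \cdot 42 \left(-9\right) = 340 - -5292 = 340 + 5292 = 5632$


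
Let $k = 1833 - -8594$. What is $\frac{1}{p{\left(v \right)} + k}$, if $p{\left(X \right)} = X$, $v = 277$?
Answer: $\frac{1}{10704} \approx 9.3423 \cdot 10^{-5}$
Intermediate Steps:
$k = 10427$ ($k = 1833 + 8594 = 10427$)
$\frac{1}{p{\left(v \right)} + k} = \frac{1}{277 + 10427} = \frac{1}{10704}$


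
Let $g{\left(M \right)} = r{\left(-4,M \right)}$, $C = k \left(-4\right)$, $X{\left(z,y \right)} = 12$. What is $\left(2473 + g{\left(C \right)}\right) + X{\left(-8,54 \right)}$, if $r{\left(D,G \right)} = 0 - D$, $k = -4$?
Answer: $2489$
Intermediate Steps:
$C = 16$ ($C = \left(-4\right) \left(-4\right) = 16$)
$r{\left(D,G \right)} = - D$
$g{\left(M \right)} = 4$ ($g{\left(M \right)} = \left(-1\right) \left(-4\right) = 4$)
$\left(2473 + g{\left(C \right)}\right) + X{\left(-8,54 \right)} = \left(2473 + 4\right) + 12 = 2477 + 12 = 2489$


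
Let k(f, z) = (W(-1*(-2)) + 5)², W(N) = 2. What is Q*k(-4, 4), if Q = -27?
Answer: -1323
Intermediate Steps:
k(f, z) = 49 (k(f, z) = (2 + 5)² = 7² = 49)
Q*k(-4, 4) = -27*49 = -1323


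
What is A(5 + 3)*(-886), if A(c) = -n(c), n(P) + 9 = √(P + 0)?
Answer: -7974 + 1772*√2 ≈ -5468.0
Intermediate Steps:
n(P) = -9 + √P (n(P) = -9 + √(P + 0) = -9 + √P)
A(c) = 9 - √c (A(c) = -(-9 + √c) = 9 - √c)
A(5 + 3)*(-886) = (9 - √(5 + 3))*(-886) = (9 - √8)*(-886) = (9 - 2*√2)*(-886) = -7974 + 1772*√2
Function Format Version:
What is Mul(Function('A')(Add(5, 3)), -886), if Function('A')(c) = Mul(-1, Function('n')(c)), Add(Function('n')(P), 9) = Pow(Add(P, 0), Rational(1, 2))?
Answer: Add(-7974, Mul(1772, Pow(2, Rational(1, 2)))) ≈ -5468.0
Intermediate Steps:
Function('n')(P) = Add(-9, Pow(P, Rational(1, 2))) (Function('n')(P) = Add(-9, Pow(Add(P, 0), Rational(1, 2))) = Add(-9, Pow(P, Rational(1, 2))))
Function('A')(c) = Add(9, Mul(-1, Pow(c, Rational(1, 2)))) (Function('A')(c) = Mul(-1, Add(-9, Pow(c, Rational(1, 2)))) = Add(9, Mul(-1, Pow(c, Rational(1, 2)))))
Mul(Function('A')(Add(5, 3)), -886) = Mul(Add(9, Mul(-1, Pow(Add(5, 3), Rational(1, 2)))), -886) = Mul(Add(9, Mul(-1, Pow(8, Rational(1, 2)))), -886) = Mul(Add(9, Mul(-1, Mul(2, Pow(2, Rational(1, 2))))), -886) = Mul(Add(9, Mul(-2, Pow(2, Rational(1, 2)))), -886) = Add(-7974, Mul(1772, Pow(2, Rational(1, 2))))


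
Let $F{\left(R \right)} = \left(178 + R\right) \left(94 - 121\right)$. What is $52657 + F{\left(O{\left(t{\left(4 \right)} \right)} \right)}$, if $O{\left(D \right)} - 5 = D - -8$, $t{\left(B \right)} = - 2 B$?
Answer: $47716$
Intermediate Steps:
$O{\left(D \right)} = 13 + D$ ($O{\left(D \right)} = 5 + \left(D - -8\right) = 5 + \left(D + 8\right) = 5 + \left(8 + D\right) = 13 + D$)
$F{\left(R \right)} = -4806 - 27 R$ ($F{\left(R \right)} = \left(178 + R\right) \left(-27\right) = -4806 - 27 R$)
$52657 + F{\left(O{\left(t{\left(4 \right)} \right)} \right)} = 52657 - \left(4806 + 27 \left(13 - 8\right)\right) = 52657 - 4941 = 47716$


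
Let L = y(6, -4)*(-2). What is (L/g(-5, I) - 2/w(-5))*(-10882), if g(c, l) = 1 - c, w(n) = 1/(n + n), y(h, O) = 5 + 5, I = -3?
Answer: -544100/3 ≈ -1.8137e+5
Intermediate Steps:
y(h, O) = 10
w(n) = 1/(2*n)
L = -20 (L = 10*(-2) = -20)
(L/g(-5, I) - 2/w(-5))*(-10882) = (-20/(1 - 1*(-5)) - 2/((1/2)/(-5)))*(-10882) = (-20/(1 + 5) - 2/((1/2)*(-1/5)))*(-10882) = (-20/6 - 2/(-1/10))*(-10882) = (-20*1/6 - 2*(-10))*(-10882) = (-10/3 + 20)*(-10882) = (50/3)*(-10882) = -544100/3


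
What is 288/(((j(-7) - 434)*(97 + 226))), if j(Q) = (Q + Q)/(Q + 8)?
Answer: -9/4522 ≈ -0.0019903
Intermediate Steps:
j(Q) = 2*Q/(8 + Q) (j(Q) = (2*Q)/(8 + Q) = 2*Q/(8 + Q))
288/(((j(-7) - 434)*(97 + 226))) = 288/(((2*(-7)/(8 - 7) - 434)*(97 + 226))) = 288/(((2*(-7)/1 - 434)*323)) = 288/(((2*(-7)*1 - 434)*323)) = 288/(((-14 - 434)*323)) = 288/((-448*323)) = 288/(-144704) = 288*(-1/144704) = -9/4522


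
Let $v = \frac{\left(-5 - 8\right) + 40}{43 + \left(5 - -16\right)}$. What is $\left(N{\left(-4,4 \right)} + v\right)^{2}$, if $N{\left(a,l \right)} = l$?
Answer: $\frac{80089}{4096} \approx 19.553$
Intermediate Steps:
$v = \frac{27}{64}$ ($v = \frac{-13 + 40}{43 + \left(5 + 16\right)} = \frac{27}{43 + 21} = \frac{27}{64} \approx 0.42188$)
$\left(N{\left(-4,4 \right)} + v\right)^{2} = \left(4 + \frac{27}{64}\right)^{2} = \left(\frac{283}{64}\right)^{2} = \frac{80089}{4096}$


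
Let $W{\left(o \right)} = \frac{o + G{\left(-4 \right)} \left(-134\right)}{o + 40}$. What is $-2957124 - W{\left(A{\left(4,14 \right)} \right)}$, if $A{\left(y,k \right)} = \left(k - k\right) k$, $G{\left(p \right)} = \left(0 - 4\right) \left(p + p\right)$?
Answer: $- \frac{14785084}{5} \approx -2.957 \cdot 10^{6}$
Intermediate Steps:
$G{\left(p \right)} = - 8 p$ ($G{\left(p \right)} = - 4 \cdot 2 p = - 8 p$)
$A{\left(y,k \right)} = 0$ ($A{\left(y,k \right)} = 0 k = 0$)
$W{\left(o \right)} = \frac{-4288 + o}{40 + o}$ ($W{\left(o \right)} = \frac{o + \left(-8\right) \left(-4\right) \left(-134\right)}{o + 40} = \frac{o + 32 \left(-134\right)}{40 + o} = \frac{o - 4288}{40 + o} = \frac{-4288 + o}{40 + o}$)
$-2957124 - W{\left(A{\left(4,14 \right)} \right)} = -2957124 - \frac{-4288 + 0}{40 + 0} = -2957124 - \frac{1}{40} \left(-4288\right) = -2957124 - - \frac{536}{5} = -2957124 + \frac{536}{5} = - \frac{14785084}{5}$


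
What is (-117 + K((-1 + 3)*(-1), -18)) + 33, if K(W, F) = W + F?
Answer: -104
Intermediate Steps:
K(W, F) = F + W
(-117 + K((-1 + 3)*(-1), -18)) + 33 = (-117 + (-18 + (-1 + 3)*(-1))) + 33 = (-117 + (-18 + 2*(-1))) + 33 = (-117 + (-18 - 2)) + 33 = (-117 - 20) + 33 = -137 + 33 = -104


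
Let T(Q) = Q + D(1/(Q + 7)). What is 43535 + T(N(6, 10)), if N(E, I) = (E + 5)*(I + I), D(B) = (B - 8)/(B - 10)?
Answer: 99281910/2269 ≈ 43756.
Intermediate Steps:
D(B) = (-8 + B)/(-10 + B)
N(E, I) = 2*I*(5 + E) (N(E, I) = (5 + E)*(2*I) = 2*I*(5 + E))
T(Q) = Q + (-8 + 1/(7 + Q))/(-10 + 1/(7 + Q)) (T(Q) = Q + (-8 + 1/(Q + 7))/(-10 + 1/(Q + 7)) = Q + (-8 + 1/(7 + Q))/(-10 + 1/(7 + Q)))
43535 + T(N(6, 10)) = 43535 + (55 + 10*(2*10*(5 + 6))² + 77*(2*10*(5 + 6)))/(69 + 10*(2*10*(5 + 6))) = 43535 + (55 + 10*(2*10*11)² + 77*(2*10*11))/(69 + 10*(2*10*11)) = 43535 + (55 + 10*220² + 77*220)/(69 + 10*220) = 43535 + (55 + 10*48400 + 16940)/(69 + 2200) = 43535 + (55 + 484000 + 16940)/2269 = 43535 + (1/2269)*500995 = 43535 + 500995/2269 = 99281910/2269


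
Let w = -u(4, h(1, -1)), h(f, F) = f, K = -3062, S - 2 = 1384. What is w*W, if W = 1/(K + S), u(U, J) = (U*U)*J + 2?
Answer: 9/838 ≈ 0.010740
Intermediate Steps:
S = 1386 (S = 2 + 1384 = 1386)
u(U, J) = 2 + J*U² (u(U, J) = U²*J + 2 = J*U² + 2 = 2 + J*U²)
W = -1/1676 (W = 1/(-3062 + 1386) = 1/(-1676) = -1/1676 ≈ -0.00059666)
w = -18 (w = -(2 + 1*4²) = -(2 + 1*16) = -(2 + 16) = -1*18 = -18)
w*W = -18*(-1/1676) = 9/838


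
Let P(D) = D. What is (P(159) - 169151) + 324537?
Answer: 155545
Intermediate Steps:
(P(159) - 169151) + 324537 = (159 - 169151) + 324537 = -168992 + 324537 = 155545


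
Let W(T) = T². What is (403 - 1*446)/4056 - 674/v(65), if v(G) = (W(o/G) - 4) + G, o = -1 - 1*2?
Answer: -5780575481/522684552 ≈ -11.059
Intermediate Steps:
o = -3 (o = -1 - 2 = -3)
v(G) = -4 + G + 9/G² (v(G) = ((-3/G)² - 4) + G = (9/G² - 4) + G = (-4 + 9/G²) + G = -4 + G + 9/G²)
(403 - 1*446)/4056 - 674/v(65) = (403 - 1*446)/4056 - 674/(-4 + 65 + 9/65²) = (403 - 446)*(1/4056) - 674/(-4 + 65 + 9*(1/4225)) = -43*1/4056 - 674/(-4 + 65 + 9/4225) = -43/4056 - 674/257734/4225 = -43/4056 - 674*4225/257734 = -43/4056 - 1423825/128867 = -5780575481/522684552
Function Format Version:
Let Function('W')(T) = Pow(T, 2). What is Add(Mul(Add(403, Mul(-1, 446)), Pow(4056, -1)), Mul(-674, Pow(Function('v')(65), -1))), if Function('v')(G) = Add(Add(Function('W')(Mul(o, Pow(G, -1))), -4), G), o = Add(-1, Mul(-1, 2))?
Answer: Rational(-5780575481, 522684552) ≈ -11.059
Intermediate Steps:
o = -3 (o = Add(-1, -2) = -3)
Function('v')(G) = Add(-4, G, Mul(9, Pow(G, -2))) (Function('v')(G) = Add(Add(Pow(Mul(-3, Pow(G, -1)), 2), -4), G) = Add(Add(Mul(9, Pow(G, -2)), -4), G) = Add(Add(-4, Mul(9, Pow(G, -2))), G) = Add(-4, G, Mul(9, Pow(G, -2))))
Add(Mul(Add(403, Mul(-1, 446)), Pow(4056, -1)), Mul(-674, Pow(Function('v')(65), -1))) = Add(Mul(Add(403, Mul(-1, 446)), Pow(4056, -1)), Mul(-674, Pow(Add(-4, 65, Mul(9, Pow(65, -2))), -1))) = Add(Mul(Add(403, -446), Rational(1, 4056)), Mul(-674, Pow(Add(-4, 65, Mul(9, Rational(1, 4225))), -1))) = Add(Mul(-43, Rational(1, 4056)), Mul(-674, Pow(Add(-4, 65, Rational(9, 4225)), -1))) = Add(Rational(-43, 4056), Mul(-674, Pow(Rational(257734, 4225), -1))) = Add(Rational(-43, 4056), Mul(-674, Rational(4225, 257734))) = Add(Rational(-43, 4056), Rational(-1423825, 128867)) = Rational(-5780575481, 522684552)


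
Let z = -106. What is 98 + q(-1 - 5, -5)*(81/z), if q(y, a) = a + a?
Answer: 5599/53 ≈ 105.64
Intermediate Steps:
q(y, a) = 2*a
98 + q(-1 - 5, -5)*(81/z) = 98 + (2*(-5))*(81/(-106)) = 98 - 810*(-1)/106 = 98 - 10*(-81/106) = 98 + 405/53 = 5599/53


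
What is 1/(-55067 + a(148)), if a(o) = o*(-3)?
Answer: -1/55511 ≈ -1.8014e-5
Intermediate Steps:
a(o) = -3*o
1/(-55067 + a(148)) = 1/(-55067 - 3*148) = 1/(-55067 - 444) = 1/(-55511) = -1/55511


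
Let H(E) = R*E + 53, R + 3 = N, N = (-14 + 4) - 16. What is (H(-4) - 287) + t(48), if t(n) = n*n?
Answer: 2186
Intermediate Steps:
t(n) = n²
N = -26 (N = -10 - 16 = -26)
R = -29 (R = -3 - 26 = -29)
H(E) = 53 - 29*E (H(E) = -29*E + 53 = 53 - 29*E)
(H(-4) - 287) + t(48) = ((53 - 29*(-4)) - 287) + 48² = ((53 + 116) - 287) + 2304 = (169 - 287) + 2304 = -118 + 2304 = 2186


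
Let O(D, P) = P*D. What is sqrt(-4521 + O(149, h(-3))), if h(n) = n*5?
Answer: 2*I*sqrt(1689) ≈ 82.195*I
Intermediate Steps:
h(n) = 5*n
O(D, P) = D*P
sqrt(-4521 + O(149, h(-3))) = sqrt(-4521 + 149*(5*(-3))) = sqrt(-4521 + 149*(-15)) = sqrt(-4521 - 2235) = sqrt(-6756) = 2*I*sqrt(1689)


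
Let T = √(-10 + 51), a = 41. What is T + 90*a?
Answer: 3690 + √41 ≈ 3696.4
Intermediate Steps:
T = √41 ≈ 6.4031
T + 90*a = √41 + 90*41 = √41 + 3690 = 3690 + √41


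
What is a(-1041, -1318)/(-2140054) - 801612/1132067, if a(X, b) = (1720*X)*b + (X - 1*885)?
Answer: -190948878127509/173048893687 ≈ -1103.4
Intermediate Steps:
a(X, b) = -885 + X + 1720*X*b (a(X, b) = 1720*X*b + (X - 885) = 1720*X*b + (-885 + X) = -885 + X + 1720*X*b)
a(-1041, -1318)/(-2140054) - 801612/1132067 = (-885 - 1041 + 1720*(-1041)*(-1318))/(-2140054) - 801612/1132067 = (-885 - 1041 + 2359905360)*(-1/2140054) - 801612*1/1132067 = 2359903434*(-1/2140054) - 801612/1132067 = -168564531/152861 - 801612/1132067 = -190948878127509/173048893687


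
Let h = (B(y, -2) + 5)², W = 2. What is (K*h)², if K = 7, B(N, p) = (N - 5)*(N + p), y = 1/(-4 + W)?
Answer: 1550390625/256 ≈ 6.0562e+6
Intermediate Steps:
y = -½ (y = 1/(-4 + 2) = 1/(-2) = -½ ≈ -0.50000)
B(N, p) = (-5 + N)*(N + p)
h = 5625/16 (h = (((-½)² - 5*(-½) - 5*(-2) - ½*(-2)) + 5)² = ((¼ + 5/2 + 10 + 1) + 5)² = (55/4 + 5)² = (75/4)² = 5625/16 ≈ 351.56)
(K*h)² = (7*(5625/16))² = (39375/16)² = 1550390625/256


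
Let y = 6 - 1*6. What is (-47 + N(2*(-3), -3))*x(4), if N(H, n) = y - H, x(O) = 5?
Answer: -205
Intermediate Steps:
y = 0 (y = 6 - 6 = 0)
N(H, n) = -H (N(H, n) = 0 - H = -H)
(-47 + N(2*(-3), -3))*x(4) = (-47 - 2*(-3))*5 = (-47 - 1*(-6))*5 = (-47 + 6)*5 = -41*5 = -205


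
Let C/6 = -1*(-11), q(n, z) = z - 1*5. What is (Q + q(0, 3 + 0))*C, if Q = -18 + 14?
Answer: -396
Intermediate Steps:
q(n, z) = -5 + z (q(n, z) = z - 5 = -5 + z)
C = 66 (C = 6*(-1*(-11)) = 6*11 = 66)
Q = -4
(Q + q(0, 3 + 0))*C = (-4 + (-5 + (3 + 0)))*66 = (-4 + (-5 + 3))*66 = (-4 - 2)*66 = -6*66 = -396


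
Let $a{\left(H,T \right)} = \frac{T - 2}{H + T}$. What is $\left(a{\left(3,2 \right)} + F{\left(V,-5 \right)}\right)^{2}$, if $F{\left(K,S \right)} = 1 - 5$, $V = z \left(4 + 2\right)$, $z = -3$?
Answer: $16$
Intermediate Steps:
$V = -18$ ($V = - 3 \left(4 + 2\right) = \left(-3\right) 6 = -18$)
$a{\left(H,T \right)} = \frac{-2 + T}{H + T}$
$F{\left(K,S \right)} = -4$
$\left(a{\left(3,2 \right)} + F{\left(V,-5 \right)}\right)^{2} = \left(\frac{-2 + 2}{3 + 2} - 4\right)^{2} = \left(\frac{1}{5} \cdot 0 - 4\right)^{2} = \left(0 - 4\right)^{2} = \left(-4\right)^{2} = 16$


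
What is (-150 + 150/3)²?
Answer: 10000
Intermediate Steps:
(-150 + 150/3)² = (-150 + 150*(⅓))² = (-150 + 50)² = (-100)² = 10000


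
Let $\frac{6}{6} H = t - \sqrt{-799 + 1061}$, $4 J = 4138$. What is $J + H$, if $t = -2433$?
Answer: $- \frac{2797}{2} - \sqrt{262} \approx -1414.7$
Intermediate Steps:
$J = \frac{2069}{2}$ ($J = \frac{1}{4} \cdot 4138 = \frac{2069}{2} \approx 1034.5$)
$H = -2433 - \sqrt{262}$ ($H = -2433 - \sqrt{-799 + 1061} = -2433 - \sqrt{262} \approx -2449.2$)
$J + H = \frac{2069}{2} - \left(2433 + \sqrt{262}\right) = - \frac{2797}{2} - \sqrt{262}$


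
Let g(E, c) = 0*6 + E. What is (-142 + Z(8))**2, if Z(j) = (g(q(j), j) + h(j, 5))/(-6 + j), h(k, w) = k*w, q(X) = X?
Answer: 13924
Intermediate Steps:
g(E, c) = E (g(E, c) = 0 + E = E)
Z(j) = 6*j/(-6 + j) (Z(j) = (j + j*5)/(-6 + j) = (j + 5*j)/(-6 + j) = (6*j)/(-6 + j) = 6*j/(-6 + j))
(-142 + Z(8))**2 = (-142 + 6*8/(-6 + 8))**2 = (-142 + 6*8/2)**2 = (-142 + 6*8*(1/2))**2 = (-142 + 24)**2 = (-118)**2 = 13924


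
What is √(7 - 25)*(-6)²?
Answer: 108*I*√2 ≈ 152.74*I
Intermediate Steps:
√(7 - 25)*(-6)² = √(-18)*36 = (3*I*√2)*36 = 108*I*√2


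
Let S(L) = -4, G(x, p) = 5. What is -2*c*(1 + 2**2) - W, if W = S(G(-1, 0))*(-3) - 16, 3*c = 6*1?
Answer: -16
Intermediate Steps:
c = 2 (c = (6*1)/3 = (1/3)*6 = 2)
W = -4 (W = -4*(-3) - 16 = 12 - 16 = -4)
-2*c*(1 + 2**2) - W = -4*(1 + 2**2) - 1*(-4) = -4*(1 + 4) + 4 = -4*5 + 4 = -2*10 + 4 = -20 + 4 = -16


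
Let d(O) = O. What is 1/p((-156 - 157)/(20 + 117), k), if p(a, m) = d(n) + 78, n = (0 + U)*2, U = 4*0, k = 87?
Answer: 1/78 ≈ 0.012821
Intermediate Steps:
U = 0
n = 0 (n = (0 + 0)*2 = 0*2 = 0)
p(a, m) = 78 (p(a, m) = 0 + 78 = 78)
1/p((-156 - 157)/(20 + 117), k) = 1/78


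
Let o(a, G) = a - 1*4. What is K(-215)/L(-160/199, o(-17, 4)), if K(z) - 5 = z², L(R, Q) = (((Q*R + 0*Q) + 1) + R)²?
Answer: 610251410/3851067 ≈ 158.46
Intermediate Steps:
o(a, G) = -4 + a (o(a, G) = a - 4 = -4 + a)
L(R, Q) = (1 + R + Q*R)² (L(R, Q) = (((Q*R + 0) + 1) + R)² = ((Q*R + 1) + R)² = ((1 + Q*R) + R)² = (1 + R + Q*R)²)
K(z) = 5 + z²
K(-215)/L(-160/199, o(-17, 4)) = (5 + (-215)²)/((1 - 160/199 + (-4 - 17)*(-160/199))²) = (5 + 46225)/((1 - 160*1/199 - (-3360)/199)²) = 46230/((1 - 160/199 - 21*(-160/199))²) = 46230/((1 - 160/199 + 3360/199)²) = 46230/((3399/199)²) = 46230/(11553201/39601) = 46230*(39601/11553201) = 610251410/3851067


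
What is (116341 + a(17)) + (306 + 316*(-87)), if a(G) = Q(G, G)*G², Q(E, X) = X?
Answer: 94068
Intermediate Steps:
a(G) = G³ (a(G) = G*G² = G³)
(116341 + a(17)) + (306 + 316*(-87)) = (116341 + 17³) + (306 + 316*(-87)) = (116341 + 4913) + (306 - 27492) = 121254 - 27186 = 94068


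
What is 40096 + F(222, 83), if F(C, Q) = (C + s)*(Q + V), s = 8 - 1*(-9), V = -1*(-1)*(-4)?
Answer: 58977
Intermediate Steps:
V = -4 (V = 1*(-4) = -4)
s = 17 (s = 8 + 9 = 17)
F(C, Q) = (-4 + Q)*(17 + C) (F(C, Q) = (C + 17)*(Q - 4) = (17 + C)*(-4 + Q) = (-4 + Q)*(17 + C))
40096 + F(222, 83) = 40096 + (-68 - 4*222 + 17*83 + 222*83) = 40096 + (-68 - 888 + 1411 + 18426) = 40096 + 18881 = 58977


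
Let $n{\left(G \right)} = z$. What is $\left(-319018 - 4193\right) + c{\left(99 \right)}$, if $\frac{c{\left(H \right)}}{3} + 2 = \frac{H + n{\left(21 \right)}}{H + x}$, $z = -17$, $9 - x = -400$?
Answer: $- \frac{82096995}{254} \approx -3.2322 \cdot 10^{5}$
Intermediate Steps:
$x = 409$ ($x = 9 - -400 = 9 + 400 = 409$)
$n{\left(G \right)} = -17$
$c{\left(H \right)} = -6 + \frac{3 \left(-17 + H\right)}{409 + H}$ ($c{\left(H \right)} = -6 + 3 \frac{H - 17}{H + 409} = -6 + 3 \frac{-17 + H}{409 + H} = -6 + \frac{3 \left(-17 + H\right)}{409 + H}$)
$\left(-319018 - 4193\right) + c{\left(99 \right)} = \left(-319018 - 4193\right) + \frac{3 \left(-835 - 99\right)}{409 + 99} = -323211 + \frac{3 \left(-835 - 99\right)}{508} = -323211 + 3 \cdot \frac{1}{508} \left(-934\right) = -323211 - \frac{1401}{254} = - \frac{82096995}{254}$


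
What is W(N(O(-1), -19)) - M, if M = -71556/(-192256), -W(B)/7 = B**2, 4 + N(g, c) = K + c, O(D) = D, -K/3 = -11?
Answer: -33662689/48064 ≈ -700.37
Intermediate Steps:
K = 33 (K = -3*(-11) = 33)
N(g, c) = 29 + c (N(g, c) = -4 + (33 + c) = 29 + c)
W(B) = -7*B**2
M = 17889/48064 (M = -71556*(-1/192256) = 17889/48064 ≈ 0.37219)
W(N(O(-1), -19)) - M = -7*(29 - 19)**2 - 1*17889/48064 = -7*10**2 - 17889/48064 = -7*100 - 17889/48064 = -700 - 17889/48064 = -33662689/48064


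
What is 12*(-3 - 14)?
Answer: -204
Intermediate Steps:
12*(-3 - 14) = 12*(-17) = -204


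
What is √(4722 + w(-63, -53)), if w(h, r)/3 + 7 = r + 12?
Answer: √4578 ≈ 67.661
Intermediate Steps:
w(h, r) = 15 + 3*r (w(h, r) = -21 + 3*(r + 12) = -21 + 3*(12 + r) = -21 + (36 + 3*r) = 15 + 3*r)
√(4722 + w(-63, -53)) = √(4722 + (15 + 3*(-53))) = √(4722 + (15 - 159)) = √(4722 - 144) = √4578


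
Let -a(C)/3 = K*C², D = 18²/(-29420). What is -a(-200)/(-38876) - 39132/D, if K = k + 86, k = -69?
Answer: 310804559260/87471 ≈ 3.5532e+6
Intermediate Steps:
K = 17 (K = -69 + 86 = 17)
D = -81/7355 (D = 324*(-1/29420) = -81/7355 ≈ -0.011013)
a(C) = -51*C²
-a(-200)/(-38876) - 39132/D = -(-51)*(-200)²/(-38876) - 39132/(-81/7355) = -(-51)*40000*(-1/38876) - 39132*(-7355/81) = -1*(-2040000)*(-1/38876) + 31979540/9 = 2040000*(-1/38876) + 31979540/9 = -510000/9719 + 31979540/9 = 310804559260/87471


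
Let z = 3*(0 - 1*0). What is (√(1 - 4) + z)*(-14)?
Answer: -14*I*√3 ≈ -24.249*I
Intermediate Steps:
z = 0 (z = 3*(0 + 0) = 3*0 = 0)
(√(1 - 4) + z)*(-14) = (√(1 - 4) + 0)*(-14) = (√(-3) + 0)*(-14) = (I*√3 + 0)*(-14) = (I*√3)*(-14) = -14*I*√3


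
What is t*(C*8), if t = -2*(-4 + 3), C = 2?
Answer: 32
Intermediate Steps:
t = 2 (t = -2*(-1) = 2)
t*(C*8) = 2*(2*8) = 2*16 = 32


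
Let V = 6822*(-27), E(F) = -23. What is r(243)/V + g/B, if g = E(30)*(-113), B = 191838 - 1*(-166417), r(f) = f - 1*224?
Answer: 471913361/65988421470 ≈ 0.0071515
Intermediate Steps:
r(f) = -224 + f (r(f) = f - 224 = -224 + f)
V = -184194
B = 358255 (B = 191838 + 166417 = 358255)
g = 2599 (g = -23*(-113) = 2599)
r(243)/V + g/B = (-224 + 243)/(-184194) + 2599/358255 = 19*(-1/184194) + 2599*(1/358255) = -19/184194 + 2599/358255 = 471913361/65988421470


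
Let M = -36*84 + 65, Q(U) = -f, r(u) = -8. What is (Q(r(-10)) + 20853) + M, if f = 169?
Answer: 17725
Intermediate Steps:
Q(U) = -169 (Q(U) = -1*169 = -169)
M = -2959 (M = -3024 + 65 = -2959)
(Q(r(-10)) + 20853) + M = (-169 + 20853) - 2959 = 20684 - 2959 = 17725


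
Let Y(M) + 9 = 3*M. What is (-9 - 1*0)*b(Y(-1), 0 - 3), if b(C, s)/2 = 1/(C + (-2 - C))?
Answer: 9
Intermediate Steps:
Y(M) = -9 + 3*M
b(C, s) = -1 (b(C, s) = 2/(C + (-2 - C)) = 2/(-2) = 2*(-½) = -1)
(-9 - 1*0)*b(Y(-1), 0 - 3) = (-9 - 1*0)*(-1) = (-9 + 0)*(-1) = -9*(-1) = 9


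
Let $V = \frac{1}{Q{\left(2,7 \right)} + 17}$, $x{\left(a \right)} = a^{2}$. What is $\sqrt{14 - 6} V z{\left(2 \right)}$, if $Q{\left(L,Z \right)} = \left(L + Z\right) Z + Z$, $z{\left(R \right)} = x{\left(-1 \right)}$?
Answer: $\frac{2 \sqrt{2}}{87} \approx 0.032511$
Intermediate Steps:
$z{\left(R \right)} = 1$ ($z{\left(R \right)} = \left(-1\right)^{2} = 1$)
$Q{\left(L,Z \right)} = Z + Z \left(L + Z\right)$ ($Q{\left(L,Z \right)} = Z \left(L + Z\right) + Z = Z + Z \left(L + Z\right)$)
$V = \frac{1}{87}$ ($V = \frac{1}{7 \left(1 + 2 + 7\right) + 17} = \frac{1}{7 \cdot 10 + 17} = \frac{1}{70 + 17} = \frac{1}{87} \approx 0.011494$)
$\sqrt{14 - 6} V z{\left(2 \right)} = \sqrt{14 - 6} \cdot \frac{1}{87} \cdot 1 = \sqrt{8} \cdot \frac{1}{87} \cdot 1 = 2 \sqrt{2} \cdot \frac{1}{87} \cdot 1 = \frac{2 \sqrt{2}}{87} \cdot 1 = \frac{2 \sqrt{2}}{87}$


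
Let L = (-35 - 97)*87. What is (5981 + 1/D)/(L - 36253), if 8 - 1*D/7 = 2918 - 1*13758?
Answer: -454173217/3624956832 ≈ -0.12529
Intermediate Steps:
D = 75936 (D = 56 - 7*(2918 - 1*13758) = 56 - 7*(2918 - 13758) = 56 - 7*(-10840) = 56 + 75880 = 75936)
L = -11484 (L = -132*87 = -11484)
(5981 + 1/D)/(L - 36253) = (5981 + 1/75936)/(-11484 - 36253) = (5981 + 1/75936)/(-47737) = (454173217/75936)*(-1/47737) = -454173217/3624956832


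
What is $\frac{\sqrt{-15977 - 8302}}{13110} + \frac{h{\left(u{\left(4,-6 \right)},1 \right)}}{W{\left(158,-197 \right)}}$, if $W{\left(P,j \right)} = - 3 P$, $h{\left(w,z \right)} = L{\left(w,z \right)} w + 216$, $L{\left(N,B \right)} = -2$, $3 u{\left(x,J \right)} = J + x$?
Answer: $- \frac{326}{711} + \frac{i \sqrt{24279}}{13110} \approx -0.45851 + 0.011885 i$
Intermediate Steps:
$u{\left(x,J \right)} = \frac{J}{3} + \frac{x}{3}$ ($u{\left(x,J \right)} = \frac{J + x}{3} = \frac{J}{3} + \frac{x}{3}$)
$h{\left(w,z \right)} = 216 - 2 w$ ($h{\left(w,z \right)} = - 2 w + 216 = 216 - 2 w$)
$\frac{\sqrt{-15977 - 8302}}{13110} + \frac{h{\left(u{\left(4,-6 \right)},1 \right)}}{W{\left(158,-197 \right)}} = \frac{\sqrt{-15977 - 8302}}{13110} + \frac{216 - 2 \left(\frac{1}{3} \left(-6\right) + \frac{1}{3} \cdot 4\right)}{\left(-3\right) 158} = \sqrt{-24279} \cdot \frac{1}{13110} + \frac{216 - 2 \left(-2 + \frac{4}{3}\right)}{-474} = i \sqrt{24279} \cdot \frac{1}{13110} + \left(216 - - \frac{4}{3}\right) \left(- \frac{1}{474}\right) = \frac{i \sqrt{24279}}{13110} + \left(216 + \frac{4}{3}\right) \left(- \frac{1}{474}\right) = \frac{i \sqrt{24279}}{13110} + \frac{652}{3} \left(- \frac{1}{474}\right) = \frac{i \sqrt{24279}}{13110} - \frac{326}{711} = - \frac{326}{711} + \frac{i \sqrt{24279}}{13110}$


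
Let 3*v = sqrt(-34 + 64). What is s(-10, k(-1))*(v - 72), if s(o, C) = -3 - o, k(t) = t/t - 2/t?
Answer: -504 + 7*sqrt(30)/3 ≈ -491.22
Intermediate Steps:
k(t) = 1 - 2/t
v = sqrt(30)/3 (v = sqrt(-34 + 64)/3 = sqrt(30)/3 ≈ 1.8257)
s(-10, k(-1))*(v - 72) = (-3 - 1*(-10))*(sqrt(30)/3 - 72) = (-3 + 10)*(-72 + sqrt(30)/3) = 7*(-72 + sqrt(30)/3) = -504 + 7*sqrt(30)/3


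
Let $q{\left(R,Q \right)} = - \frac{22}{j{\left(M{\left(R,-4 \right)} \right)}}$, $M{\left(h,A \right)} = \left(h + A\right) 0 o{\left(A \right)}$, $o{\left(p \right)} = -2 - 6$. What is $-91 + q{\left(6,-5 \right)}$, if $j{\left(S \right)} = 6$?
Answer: $- \frac{284}{3} \approx -94.667$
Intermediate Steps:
$o{\left(p \right)} = -8$ ($o{\left(p \right)} = -2 - 6 = -8$)
$M{\left(h,A \right)} = 0$ ($M{\left(h,A \right)} = \left(h + A\right) 0 \left(-8\right) = \left(A + h\right) 0 \left(-8\right) = 0 \left(-8\right) = 0$)
$q{\left(R,Q \right)} = - \frac{11}{3}$ ($q{\left(R,Q \right)} = - \frac{22}{6} = \left(-22\right) \frac{1}{6} = - \frac{11}{3}$)
$-91 + q{\left(6,-5 \right)} = -91 - \frac{11}{3} = - \frac{284}{3}$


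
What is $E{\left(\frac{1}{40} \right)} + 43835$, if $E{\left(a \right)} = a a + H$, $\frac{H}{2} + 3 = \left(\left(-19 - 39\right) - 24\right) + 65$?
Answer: $\frac{70072001}{1600} \approx 43795.0$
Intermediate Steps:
$H = -40$ ($H = -6 + 2 \left(\left(\left(-19 - 39\right) - 24\right) + 65\right) = -6 + 2 \left(\left(-58 - 24\right) + 65\right) = -6 + 2 \left(-82 + 65\right) = -6 + 2 \left(-17\right) = -6 - 34 = -40$)
$E{\left(a \right)} = -40 + a^{2}$ ($E{\left(a \right)} = a a - 40 = a^{2} - 40 = -40 + a^{2}$)
$E{\left(\frac{1}{40} \right)} + 43835 = \left(-40 + \left(\frac{1}{40}\right)^{2}\right) + 43835 = \left(-40 + \frac{1}{1600}\right) + 43835 = - \frac{63999}{1600} + 43835 = \frac{70072001}{1600}$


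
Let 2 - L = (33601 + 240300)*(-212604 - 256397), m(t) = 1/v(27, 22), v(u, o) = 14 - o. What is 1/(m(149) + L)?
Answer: 8/1027678743223 ≈ 7.7845e-12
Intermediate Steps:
m(t) = -⅛ (m(t) = 1/(14 - 1*22) = 1/(14 - 22) = 1/(-8) = -⅛)
L = 128459842903 (L = 2 - (33601 + 240300)*(-212604 - 256397) = 2 - 273901*(-469001) = 2 - 1*(-128459842901) = 2 + 128459842901 = 128459842903)
1/(m(149) + L) = 1/(-⅛ + 128459842903) = 1/(1027678743223/8) = 8/1027678743223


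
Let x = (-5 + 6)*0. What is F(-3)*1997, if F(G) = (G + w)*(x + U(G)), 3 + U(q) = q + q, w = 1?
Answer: 35946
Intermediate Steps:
U(q) = -3 + 2*q (U(q) = -3 + (q + q) = -3 + 2*q)
x = 0 (x = 1*0 = 0)
F(G) = (1 + G)*(-3 + 2*G) (F(G) = (G + 1)*(0 + (-3 + 2*G)) = (1 + G)*(-3 + 2*G))
F(-3)*1997 = (-3 - 1*(-3) + 2*(-3)²)*1997 = (-3 + 3 + 2*9)*1997 = (-3 + 3 + 18)*1997 = 18*1997 = 35946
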